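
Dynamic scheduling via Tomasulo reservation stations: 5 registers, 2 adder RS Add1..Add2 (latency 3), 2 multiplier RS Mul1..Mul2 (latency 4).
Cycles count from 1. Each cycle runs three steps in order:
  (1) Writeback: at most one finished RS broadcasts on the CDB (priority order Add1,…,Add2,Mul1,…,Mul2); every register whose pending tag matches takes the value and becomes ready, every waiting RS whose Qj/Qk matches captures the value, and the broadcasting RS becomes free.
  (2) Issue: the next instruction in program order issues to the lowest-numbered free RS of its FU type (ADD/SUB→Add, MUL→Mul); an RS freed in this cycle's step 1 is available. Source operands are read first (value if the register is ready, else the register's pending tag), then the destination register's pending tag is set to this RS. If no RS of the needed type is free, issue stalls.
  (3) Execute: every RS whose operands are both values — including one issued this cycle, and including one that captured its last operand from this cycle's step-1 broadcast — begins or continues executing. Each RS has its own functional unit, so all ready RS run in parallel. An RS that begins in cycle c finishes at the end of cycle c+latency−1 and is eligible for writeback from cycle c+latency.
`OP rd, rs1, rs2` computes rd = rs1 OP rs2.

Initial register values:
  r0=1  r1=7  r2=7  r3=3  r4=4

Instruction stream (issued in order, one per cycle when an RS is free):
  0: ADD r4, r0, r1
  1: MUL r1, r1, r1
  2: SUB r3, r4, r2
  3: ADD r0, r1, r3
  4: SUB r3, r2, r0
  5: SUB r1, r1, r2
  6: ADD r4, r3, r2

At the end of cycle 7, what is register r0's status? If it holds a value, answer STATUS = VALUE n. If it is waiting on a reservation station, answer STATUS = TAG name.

  c1: issue ADD r4<-Add1  regs: r0:1,r1:7,r2:7,r3:3,r4:Add1
  c2: issue MUL r1<-Mul1  regs: r0:1,r1:Mul1,r2:7,r3:3,r4:Add1
  c3: issue SUB r3<-Add2  regs: r0:1,r1:Mul1,r2:7,r3:Add2,r4:Add1
  c4: CDB Add1=8; issue ADD r0<-Add1  regs: r0:Add1,r1:Mul1,r2:7,r3:Add2,r4:8
  c5: stall  regs: r0:Add1,r1:Mul1,r2:7,r3:Add2,r4:8
  c6: CDB Mul1=49; stall  regs: r0:Add1,r1:49,r2:7,r3:Add2,r4:8
  c7: CDB Add2=1; issue SUB r3<-Add2  regs: r0:Add1,r1:49,r2:7,r3:Add2,r4:8

STATUS = TAG Add1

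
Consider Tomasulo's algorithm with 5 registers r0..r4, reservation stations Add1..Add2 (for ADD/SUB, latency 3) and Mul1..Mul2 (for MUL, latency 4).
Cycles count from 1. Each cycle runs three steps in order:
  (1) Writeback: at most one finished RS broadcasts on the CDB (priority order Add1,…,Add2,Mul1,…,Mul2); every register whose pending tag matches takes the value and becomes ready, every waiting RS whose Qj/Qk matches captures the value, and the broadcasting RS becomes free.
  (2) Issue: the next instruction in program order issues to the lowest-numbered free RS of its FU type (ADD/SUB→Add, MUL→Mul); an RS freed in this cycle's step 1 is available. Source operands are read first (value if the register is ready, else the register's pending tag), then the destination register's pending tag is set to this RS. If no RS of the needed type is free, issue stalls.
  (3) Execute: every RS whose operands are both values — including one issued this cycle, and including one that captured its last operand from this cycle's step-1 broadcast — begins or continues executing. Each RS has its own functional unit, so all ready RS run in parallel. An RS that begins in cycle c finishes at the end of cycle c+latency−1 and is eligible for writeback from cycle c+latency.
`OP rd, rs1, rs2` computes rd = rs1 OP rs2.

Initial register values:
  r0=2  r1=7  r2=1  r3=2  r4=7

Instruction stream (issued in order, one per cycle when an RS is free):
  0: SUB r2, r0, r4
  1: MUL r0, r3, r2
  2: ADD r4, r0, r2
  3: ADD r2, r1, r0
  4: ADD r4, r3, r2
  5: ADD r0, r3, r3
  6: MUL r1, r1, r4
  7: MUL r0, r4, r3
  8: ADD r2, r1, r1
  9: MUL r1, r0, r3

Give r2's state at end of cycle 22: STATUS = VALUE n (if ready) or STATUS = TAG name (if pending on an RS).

STATUS = VALUE -14

c1: issue SUB r2<-Add1 | r0:2,r1:7,r2:Add1,r3:2,r4:7
c2: issue MUL r0<-Mul1 | r0:Mul1,r1:7,r2:Add1,r3:2,r4:7
c3: issue ADD r4<-Add2 | r0:Mul1,r1:7,r2:Add1,r3:2,r4:Add2
c4: CDB Add1=-5; issue ADD r2<-Add1 | r0:Mul1,r1:7,r2:Add1,r3:2,r4:Add2
c5: stall | r0:Mul1,r1:7,r2:Add1,r3:2,r4:Add2
c6: stall | r0:Mul1,r1:7,r2:Add1,r3:2,r4:Add2
c7: stall | r0:Mul1,r1:7,r2:Add1,r3:2,r4:Add2
c8: CDB Mul1=-10; stall | r0:-10,r1:7,r2:Add1,r3:2,r4:Add2
c9: stall | r0:-10,r1:7,r2:Add1,r3:2,r4:Add2
c10: stall | r0:-10,r1:7,r2:Add1,r3:2,r4:Add2
c11: CDB Add1=-3; issue ADD r4<-Add1 | r0:-10,r1:7,r2:-3,r3:2,r4:Add1
c12: CDB Add2=-15; issue ADD r0<-Add2 | r0:Add2,r1:7,r2:-3,r3:2,r4:Add1
c13: issue MUL r1<-Mul1 | r0:Add2,r1:Mul1,r2:-3,r3:2,r4:Add1
c14: CDB Add1=-1; issue MUL r0<-Mul2 | r0:Mul2,r1:Mul1,r2:-3,r3:2,r4:-1
c15: CDB Add2=4; issue ADD r2<-Add1 | r0:Mul2,r1:Mul1,r2:Add1,r3:2,r4:-1
c16: stall | r0:Mul2,r1:Mul1,r2:Add1,r3:2,r4:-1
c17: stall | r0:Mul2,r1:Mul1,r2:Add1,r3:2,r4:-1
c18: CDB Mul1=-7; issue MUL r1<-Mul1 | r0:Mul2,r1:Mul1,r2:Add1,r3:2,r4:-1
c19: CDB Mul2=-2 | r0:-2,r1:Mul1,r2:Add1,r3:2,r4:-1
c20: - | r0:-2,r1:Mul1,r2:Add1,r3:2,r4:-1
c21: CDB Add1=-14 | r0:-2,r1:Mul1,r2:-14,r3:2,r4:-1
c22: - | r0:-2,r1:Mul1,r2:-14,r3:2,r4:-1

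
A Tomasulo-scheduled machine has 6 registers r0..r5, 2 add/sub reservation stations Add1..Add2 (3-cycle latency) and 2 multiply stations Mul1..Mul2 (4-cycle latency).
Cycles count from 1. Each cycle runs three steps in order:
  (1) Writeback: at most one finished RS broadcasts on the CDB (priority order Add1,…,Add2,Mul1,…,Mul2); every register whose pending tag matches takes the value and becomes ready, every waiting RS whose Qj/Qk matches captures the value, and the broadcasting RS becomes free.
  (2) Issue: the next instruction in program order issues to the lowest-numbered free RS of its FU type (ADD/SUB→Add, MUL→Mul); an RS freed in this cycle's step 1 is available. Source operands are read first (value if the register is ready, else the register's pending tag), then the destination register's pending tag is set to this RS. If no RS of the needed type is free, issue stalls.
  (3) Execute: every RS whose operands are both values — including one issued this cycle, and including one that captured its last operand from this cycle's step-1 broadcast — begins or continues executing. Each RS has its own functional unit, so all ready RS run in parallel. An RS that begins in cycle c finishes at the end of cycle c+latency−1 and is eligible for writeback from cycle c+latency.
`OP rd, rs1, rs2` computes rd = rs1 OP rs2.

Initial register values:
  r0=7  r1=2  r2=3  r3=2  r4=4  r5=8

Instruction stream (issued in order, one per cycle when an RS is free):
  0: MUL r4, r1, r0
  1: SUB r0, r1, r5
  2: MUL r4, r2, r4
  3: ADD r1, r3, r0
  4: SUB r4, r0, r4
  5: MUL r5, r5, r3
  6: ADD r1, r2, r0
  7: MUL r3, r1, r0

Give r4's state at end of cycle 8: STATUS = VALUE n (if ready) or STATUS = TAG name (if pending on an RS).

STATUS = TAG Add1

  c1: issue MUL r4<-Mul1  regs: r0:7,r1:2,r2:3,r3:2,r4:Mul1,r5:8
  c2: issue SUB r0<-Add1  regs: r0:Add1,r1:2,r2:3,r3:2,r4:Mul1,r5:8
  c3: issue MUL r4<-Mul2  regs: r0:Add1,r1:2,r2:3,r3:2,r4:Mul2,r5:8
  c4: issue ADD r1<-Add2  regs: r0:Add1,r1:Add2,r2:3,r3:2,r4:Mul2,r5:8
  c5: CDB Add1=-6; issue SUB r4<-Add1  regs: r0:-6,r1:Add2,r2:3,r3:2,r4:Add1,r5:8
  c6: CDB Mul1=14; issue MUL r5<-Mul1  regs: r0:-6,r1:Add2,r2:3,r3:2,r4:Add1,r5:Mul1
  c7: stall  regs: r0:-6,r1:Add2,r2:3,r3:2,r4:Add1,r5:Mul1
  c8: CDB Add2=-4; issue ADD r1<-Add2  regs: r0:-6,r1:Add2,r2:3,r3:2,r4:Add1,r5:Mul1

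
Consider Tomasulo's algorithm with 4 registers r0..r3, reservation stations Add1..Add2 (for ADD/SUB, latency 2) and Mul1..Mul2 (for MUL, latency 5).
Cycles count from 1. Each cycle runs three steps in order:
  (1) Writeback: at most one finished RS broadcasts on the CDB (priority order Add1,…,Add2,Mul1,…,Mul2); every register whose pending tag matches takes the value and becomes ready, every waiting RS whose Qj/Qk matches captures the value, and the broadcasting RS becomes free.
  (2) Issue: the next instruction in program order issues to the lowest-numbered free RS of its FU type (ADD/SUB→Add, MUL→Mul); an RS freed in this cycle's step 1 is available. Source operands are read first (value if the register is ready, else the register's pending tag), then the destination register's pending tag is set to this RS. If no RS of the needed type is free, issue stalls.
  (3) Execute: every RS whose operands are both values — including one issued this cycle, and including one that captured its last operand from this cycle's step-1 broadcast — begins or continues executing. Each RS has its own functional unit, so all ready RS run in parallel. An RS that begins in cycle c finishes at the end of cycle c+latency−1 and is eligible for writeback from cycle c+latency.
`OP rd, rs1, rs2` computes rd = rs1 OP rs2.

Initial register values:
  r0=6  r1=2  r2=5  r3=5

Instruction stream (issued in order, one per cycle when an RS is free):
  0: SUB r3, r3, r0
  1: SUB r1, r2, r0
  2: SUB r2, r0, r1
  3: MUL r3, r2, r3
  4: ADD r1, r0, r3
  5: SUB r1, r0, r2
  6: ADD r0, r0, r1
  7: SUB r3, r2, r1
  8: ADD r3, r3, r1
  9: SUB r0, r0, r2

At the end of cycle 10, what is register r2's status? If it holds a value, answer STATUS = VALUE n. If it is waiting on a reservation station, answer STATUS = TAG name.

STATUS = VALUE 7

c1: issue SUB r3<-Add1 | r0:6,r1:2,r2:5,r3:Add1
c2: issue SUB r1<-Add2 | r0:6,r1:Add2,r2:5,r3:Add1
c3: CDB Add1=-1; issue SUB r2<-Add1 | r0:6,r1:Add2,r2:Add1,r3:-1
c4: CDB Add2=-1; issue MUL r3<-Mul1 | r0:6,r1:-1,r2:Add1,r3:Mul1
c5: issue ADD r1<-Add2 | r0:6,r1:Add2,r2:Add1,r3:Mul1
c6: CDB Add1=7; issue SUB r1<-Add1 | r0:6,r1:Add1,r2:7,r3:Mul1
c7: stall | r0:6,r1:Add1,r2:7,r3:Mul1
c8: CDB Add1=-1; issue ADD r0<-Add1 | r0:Add1,r1:-1,r2:7,r3:Mul1
c9: stall | r0:Add1,r1:-1,r2:7,r3:Mul1
c10: CDB Add1=5; issue SUB r3<-Add1 | r0:5,r1:-1,r2:7,r3:Add1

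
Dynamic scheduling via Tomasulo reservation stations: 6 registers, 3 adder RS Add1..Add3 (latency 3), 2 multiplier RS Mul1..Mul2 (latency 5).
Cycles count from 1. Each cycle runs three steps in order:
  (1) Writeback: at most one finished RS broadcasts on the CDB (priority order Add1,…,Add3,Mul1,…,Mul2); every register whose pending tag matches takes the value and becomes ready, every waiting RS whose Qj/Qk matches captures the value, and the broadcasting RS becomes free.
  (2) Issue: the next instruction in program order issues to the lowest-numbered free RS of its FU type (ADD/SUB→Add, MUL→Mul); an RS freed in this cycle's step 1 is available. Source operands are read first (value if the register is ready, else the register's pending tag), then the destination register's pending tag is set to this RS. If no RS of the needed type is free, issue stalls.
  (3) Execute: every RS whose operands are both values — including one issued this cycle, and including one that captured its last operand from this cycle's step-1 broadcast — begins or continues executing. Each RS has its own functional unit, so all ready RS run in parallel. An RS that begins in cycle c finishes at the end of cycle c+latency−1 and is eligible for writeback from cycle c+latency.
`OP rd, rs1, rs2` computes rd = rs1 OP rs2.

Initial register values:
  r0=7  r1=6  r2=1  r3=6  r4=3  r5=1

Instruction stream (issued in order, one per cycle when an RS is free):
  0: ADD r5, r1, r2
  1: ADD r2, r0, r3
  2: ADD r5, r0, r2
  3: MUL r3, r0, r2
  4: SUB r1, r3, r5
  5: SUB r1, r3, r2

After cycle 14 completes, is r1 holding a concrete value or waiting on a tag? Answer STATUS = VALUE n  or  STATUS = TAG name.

cycle 1: issue ADD r5<-Add1 // r0:7,r1:6,r2:1,r3:6,r4:3,r5:Add1
cycle 2: issue ADD r2<-Add2 // r0:7,r1:6,r2:Add2,r3:6,r4:3,r5:Add1
cycle 3: issue ADD r5<-Add3 // r0:7,r1:6,r2:Add2,r3:6,r4:3,r5:Add3
cycle 4: CDB Add1=7; issue MUL r3<-Mul1 // r0:7,r1:6,r2:Add2,r3:Mul1,r4:3,r5:Add3
cycle 5: CDB Add2=13; issue SUB r1<-Add1 // r0:7,r1:Add1,r2:13,r3:Mul1,r4:3,r5:Add3
cycle 6: issue SUB r1<-Add2 // r0:7,r1:Add2,r2:13,r3:Mul1,r4:3,r5:Add3
cycle 7: - // r0:7,r1:Add2,r2:13,r3:Mul1,r4:3,r5:Add3
cycle 8: CDB Add3=20 // r0:7,r1:Add2,r2:13,r3:Mul1,r4:3,r5:20
cycle 9: - // r0:7,r1:Add2,r2:13,r3:Mul1,r4:3,r5:20
cycle 10: CDB Mul1=91 // r0:7,r1:Add2,r2:13,r3:91,r4:3,r5:20
cycle 11: - // r0:7,r1:Add2,r2:13,r3:91,r4:3,r5:20
cycle 12: - // r0:7,r1:Add2,r2:13,r3:91,r4:3,r5:20
cycle 13: CDB Add1=71 // r0:7,r1:Add2,r2:13,r3:91,r4:3,r5:20
cycle 14: CDB Add2=78 // r0:7,r1:78,r2:13,r3:91,r4:3,r5:20

STATUS = VALUE 78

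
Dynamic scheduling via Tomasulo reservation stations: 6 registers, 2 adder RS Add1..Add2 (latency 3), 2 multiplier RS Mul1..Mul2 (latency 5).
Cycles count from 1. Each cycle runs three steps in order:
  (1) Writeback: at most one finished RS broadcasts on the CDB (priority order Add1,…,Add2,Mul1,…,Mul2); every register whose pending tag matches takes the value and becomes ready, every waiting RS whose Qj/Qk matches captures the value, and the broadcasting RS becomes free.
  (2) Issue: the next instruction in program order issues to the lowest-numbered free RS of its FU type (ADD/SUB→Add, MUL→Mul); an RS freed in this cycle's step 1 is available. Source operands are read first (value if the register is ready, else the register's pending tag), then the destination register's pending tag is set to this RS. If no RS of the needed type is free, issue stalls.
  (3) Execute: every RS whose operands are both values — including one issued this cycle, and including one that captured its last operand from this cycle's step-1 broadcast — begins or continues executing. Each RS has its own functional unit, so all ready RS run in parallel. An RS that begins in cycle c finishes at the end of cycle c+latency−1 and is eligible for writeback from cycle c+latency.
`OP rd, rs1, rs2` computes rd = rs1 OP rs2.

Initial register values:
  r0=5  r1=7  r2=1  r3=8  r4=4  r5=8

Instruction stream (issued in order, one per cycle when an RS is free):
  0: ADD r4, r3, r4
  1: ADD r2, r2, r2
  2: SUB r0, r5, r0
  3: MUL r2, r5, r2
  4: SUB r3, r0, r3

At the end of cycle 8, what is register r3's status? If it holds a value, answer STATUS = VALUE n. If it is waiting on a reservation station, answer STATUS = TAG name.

cycle 1: issue ADD r4<-Add1 // r0:5,r1:7,r2:1,r3:8,r4:Add1,r5:8
cycle 2: issue ADD r2<-Add2 // r0:5,r1:7,r2:Add2,r3:8,r4:Add1,r5:8
cycle 3: stall // r0:5,r1:7,r2:Add2,r3:8,r4:Add1,r5:8
cycle 4: CDB Add1=12; issue SUB r0<-Add1 // r0:Add1,r1:7,r2:Add2,r3:8,r4:12,r5:8
cycle 5: CDB Add2=2; issue MUL r2<-Mul1 // r0:Add1,r1:7,r2:Mul1,r3:8,r4:12,r5:8
cycle 6: issue SUB r3<-Add2 // r0:Add1,r1:7,r2:Mul1,r3:Add2,r4:12,r5:8
cycle 7: CDB Add1=3 // r0:3,r1:7,r2:Mul1,r3:Add2,r4:12,r5:8
cycle 8: - // r0:3,r1:7,r2:Mul1,r3:Add2,r4:12,r5:8

STATUS = TAG Add2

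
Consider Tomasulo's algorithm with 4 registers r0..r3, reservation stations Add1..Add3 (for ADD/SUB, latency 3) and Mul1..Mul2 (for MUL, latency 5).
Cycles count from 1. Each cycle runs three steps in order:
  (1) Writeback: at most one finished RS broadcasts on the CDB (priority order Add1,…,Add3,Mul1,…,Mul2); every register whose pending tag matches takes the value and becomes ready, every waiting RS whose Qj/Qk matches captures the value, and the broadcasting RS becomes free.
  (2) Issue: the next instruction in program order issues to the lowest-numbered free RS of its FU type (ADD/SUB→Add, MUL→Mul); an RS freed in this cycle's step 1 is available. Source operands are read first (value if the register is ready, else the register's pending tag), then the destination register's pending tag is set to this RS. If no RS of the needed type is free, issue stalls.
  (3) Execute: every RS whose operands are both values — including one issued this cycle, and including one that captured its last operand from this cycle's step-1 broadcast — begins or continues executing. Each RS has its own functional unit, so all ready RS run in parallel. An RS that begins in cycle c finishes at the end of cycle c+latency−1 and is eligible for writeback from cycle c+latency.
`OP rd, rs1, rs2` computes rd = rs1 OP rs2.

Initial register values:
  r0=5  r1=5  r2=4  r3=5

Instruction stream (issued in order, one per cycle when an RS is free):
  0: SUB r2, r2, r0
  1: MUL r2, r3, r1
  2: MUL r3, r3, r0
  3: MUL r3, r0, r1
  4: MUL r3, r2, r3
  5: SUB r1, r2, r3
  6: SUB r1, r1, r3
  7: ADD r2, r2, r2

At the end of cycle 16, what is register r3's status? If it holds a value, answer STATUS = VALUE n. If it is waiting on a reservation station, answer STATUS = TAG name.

STATUS = TAG Mul2

  c1: issue SUB r2<-Add1  regs: r0:5,r1:5,r2:Add1,r3:5
  c2: issue MUL r2<-Mul1  regs: r0:5,r1:5,r2:Mul1,r3:5
  c3: issue MUL r3<-Mul2  regs: r0:5,r1:5,r2:Mul1,r3:Mul2
  c4: CDB Add1=-1; stall  regs: r0:5,r1:5,r2:Mul1,r3:Mul2
  c5: stall  regs: r0:5,r1:5,r2:Mul1,r3:Mul2
  c6: stall  regs: r0:5,r1:5,r2:Mul1,r3:Mul2
  c7: CDB Mul1=25; issue MUL r3<-Mul1  regs: r0:5,r1:5,r2:25,r3:Mul1
  c8: CDB Mul2=25; issue MUL r3<-Mul2  regs: r0:5,r1:5,r2:25,r3:Mul2
  c9: issue SUB r1<-Add1  regs: r0:5,r1:Add1,r2:25,r3:Mul2
  c10: issue SUB r1<-Add2  regs: r0:5,r1:Add2,r2:25,r3:Mul2
  c11: issue ADD r2<-Add3  regs: r0:5,r1:Add2,r2:Add3,r3:Mul2
  c12: CDB Mul1=25  regs: r0:5,r1:Add2,r2:Add3,r3:Mul2
  c13: -  regs: r0:5,r1:Add2,r2:Add3,r3:Mul2
  c14: CDB Add3=50  regs: r0:5,r1:Add2,r2:50,r3:Mul2
  c15: -  regs: r0:5,r1:Add2,r2:50,r3:Mul2
  c16: -  regs: r0:5,r1:Add2,r2:50,r3:Mul2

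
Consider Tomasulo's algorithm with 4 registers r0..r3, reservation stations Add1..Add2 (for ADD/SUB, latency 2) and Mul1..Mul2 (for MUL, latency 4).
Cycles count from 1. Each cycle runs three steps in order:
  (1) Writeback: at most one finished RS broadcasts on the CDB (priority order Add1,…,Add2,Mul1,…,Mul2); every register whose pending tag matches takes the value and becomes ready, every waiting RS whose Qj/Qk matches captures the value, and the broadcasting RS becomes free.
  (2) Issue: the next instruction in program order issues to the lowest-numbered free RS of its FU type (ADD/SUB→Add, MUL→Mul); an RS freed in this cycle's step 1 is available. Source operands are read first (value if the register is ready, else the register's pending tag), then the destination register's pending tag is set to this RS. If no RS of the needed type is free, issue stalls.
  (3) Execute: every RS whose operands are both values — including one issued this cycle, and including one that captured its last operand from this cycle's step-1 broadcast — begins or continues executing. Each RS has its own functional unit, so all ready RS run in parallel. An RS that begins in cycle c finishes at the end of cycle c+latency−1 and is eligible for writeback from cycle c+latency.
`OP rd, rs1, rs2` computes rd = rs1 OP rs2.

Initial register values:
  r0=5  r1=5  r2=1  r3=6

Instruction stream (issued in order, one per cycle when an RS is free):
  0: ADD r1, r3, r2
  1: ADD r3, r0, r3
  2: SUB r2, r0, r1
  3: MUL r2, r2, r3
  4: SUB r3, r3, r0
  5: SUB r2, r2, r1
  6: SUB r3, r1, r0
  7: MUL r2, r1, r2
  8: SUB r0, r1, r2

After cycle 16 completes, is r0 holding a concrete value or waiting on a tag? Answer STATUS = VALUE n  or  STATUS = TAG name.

cycle 1: issue ADD r1<-Add1 // r0:5,r1:Add1,r2:1,r3:6
cycle 2: issue ADD r3<-Add2 // r0:5,r1:Add1,r2:1,r3:Add2
cycle 3: CDB Add1=7; issue SUB r2<-Add1 // r0:5,r1:7,r2:Add1,r3:Add2
cycle 4: CDB Add2=11; issue MUL r2<-Mul1 // r0:5,r1:7,r2:Mul1,r3:11
cycle 5: CDB Add1=-2; issue SUB r3<-Add1 // r0:5,r1:7,r2:Mul1,r3:Add1
cycle 6: issue SUB r2<-Add2 // r0:5,r1:7,r2:Add2,r3:Add1
cycle 7: CDB Add1=6; issue SUB r3<-Add1 // r0:5,r1:7,r2:Add2,r3:Add1
cycle 8: issue MUL r2<-Mul2 // r0:5,r1:7,r2:Mul2,r3:Add1
cycle 9: CDB Add1=2; issue SUB r0<-Add1 // r0:Add1,r1:7,r2:Mul2,r3:2
cycle 10: CDB Mul1=-22 // r0:Add1,r1:7,r2:Mul2,r3:2
cycle 11: - // r0:Add1,r1:7,r2:Mul2,r3:2
cycle 12: CDB Add2=-29 // r0:Add1,r1:7,r2:Mul2,r3:2
cycle 13: - // r0:Add1,r1:7,r2:Mul2,r3:2
cycle 14: - // r0:Add1,r1:7,r2:Mul2,r3:2
cycle 15: - // r0:Add1,r1:7,r2:Mul2,r3:2
cycle 16: CDB Mul2=-203 // r0:Add1,r1:7,r2:-203,r3:2

STATUS = TAG Add1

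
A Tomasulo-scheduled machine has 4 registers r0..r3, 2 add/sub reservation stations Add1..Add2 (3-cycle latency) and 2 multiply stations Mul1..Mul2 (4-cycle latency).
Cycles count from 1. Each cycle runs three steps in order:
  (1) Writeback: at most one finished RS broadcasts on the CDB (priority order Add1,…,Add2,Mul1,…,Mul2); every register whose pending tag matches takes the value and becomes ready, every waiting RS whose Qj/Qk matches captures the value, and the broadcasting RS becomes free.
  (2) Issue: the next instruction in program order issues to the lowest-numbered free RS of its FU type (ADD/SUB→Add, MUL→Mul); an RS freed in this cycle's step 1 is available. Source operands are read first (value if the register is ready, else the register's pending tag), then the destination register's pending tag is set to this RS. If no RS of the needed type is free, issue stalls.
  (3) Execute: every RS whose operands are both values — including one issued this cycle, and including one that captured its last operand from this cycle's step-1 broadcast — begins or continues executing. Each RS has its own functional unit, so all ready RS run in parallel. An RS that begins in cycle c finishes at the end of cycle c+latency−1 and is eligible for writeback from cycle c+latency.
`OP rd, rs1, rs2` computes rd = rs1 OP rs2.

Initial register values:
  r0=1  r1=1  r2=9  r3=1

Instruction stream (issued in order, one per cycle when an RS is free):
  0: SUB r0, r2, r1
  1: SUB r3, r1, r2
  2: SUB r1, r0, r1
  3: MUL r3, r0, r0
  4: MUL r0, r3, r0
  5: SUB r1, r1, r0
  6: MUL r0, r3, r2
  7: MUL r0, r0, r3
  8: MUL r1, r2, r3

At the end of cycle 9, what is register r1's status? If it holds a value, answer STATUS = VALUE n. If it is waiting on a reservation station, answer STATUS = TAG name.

STATUS = TAG Add1

cycle 1: issue SUB r0<-Add1 // r0:Add1,r1:1,r2:9,r3:1
cycle 2: issue SUB r3<-Add2 // r0:Add1,r1:1,r2:9,r3:Add2
cycle 3: stall // r0:Add1,r1:1,r2:9,r3:Add2
cycle 4: CDB Add1=8; issue SUB r1<-Add1 // r0:8,r1:Add1,r2:9,r3:Add2
cycle 5: CDB Add2=-8; issue MUL r3<-Mul1 // r0:8,r1:Add1,r2:9,r3:Mul1
cycle 6: issue MUL r0<-Mul2 // r0:Mul2,r1:Add1,r2:9,r3:Mul1
cycle 7: CDB Add1=7; issue SUB r1<-Add1 // r0:Mul2,r1:Add1,r2:9,r3:Mul1
cycle 8: stall // r0:Mul2,r1:Add1,r2:9,r3:Mul1
cycle 9: CDB Mul1=64; issue MUL r0<-Mul1 // r0:Mul1,r1:Add1,r2:9,r3:64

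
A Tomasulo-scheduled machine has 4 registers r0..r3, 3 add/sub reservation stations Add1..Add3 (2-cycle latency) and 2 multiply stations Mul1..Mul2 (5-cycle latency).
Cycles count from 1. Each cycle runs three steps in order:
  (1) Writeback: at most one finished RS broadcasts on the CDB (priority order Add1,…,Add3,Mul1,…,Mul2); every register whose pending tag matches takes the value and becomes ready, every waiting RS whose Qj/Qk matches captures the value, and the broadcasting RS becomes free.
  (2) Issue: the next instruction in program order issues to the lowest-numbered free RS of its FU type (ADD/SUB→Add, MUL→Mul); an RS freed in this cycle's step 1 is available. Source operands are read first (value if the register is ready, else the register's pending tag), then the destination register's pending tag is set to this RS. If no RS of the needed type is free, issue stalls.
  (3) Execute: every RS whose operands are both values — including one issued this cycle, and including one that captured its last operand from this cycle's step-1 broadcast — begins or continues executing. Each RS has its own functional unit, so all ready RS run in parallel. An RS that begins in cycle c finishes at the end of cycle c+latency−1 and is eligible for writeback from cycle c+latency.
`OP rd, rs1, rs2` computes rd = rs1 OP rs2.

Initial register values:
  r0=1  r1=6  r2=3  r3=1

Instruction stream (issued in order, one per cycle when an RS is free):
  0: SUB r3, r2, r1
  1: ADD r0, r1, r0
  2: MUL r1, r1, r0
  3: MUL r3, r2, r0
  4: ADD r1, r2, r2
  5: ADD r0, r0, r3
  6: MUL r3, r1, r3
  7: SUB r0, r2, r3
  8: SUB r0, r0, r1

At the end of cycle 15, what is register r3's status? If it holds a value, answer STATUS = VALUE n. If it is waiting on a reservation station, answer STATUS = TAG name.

STATUS = VALUE 126

cycle 1: issue SUB r3<-Add1 // r0:1,r1:6,r2:3,r3:Add1
cycle 2: issue ADD r0<-Add2 // r0:Add2,r1:6,r2:3,r3:Add1
cycle 3: CDB Add1=-3; issue MUL r1<-Mul1 // r0:Add2,r1:Mul1,r2:3,r3:-3
cycle 4: CDB Add2=7; issue MUL r3<-Mul2 // r0:7,r1:Mul1,r2:3,r3:Mul2
cycle 5: issue ADD r1<-Add1 // r0:7,r1:Add1,r2:3,r3:Mul2
cycle 6: issue ADD r0<-Add2 // r0:Add2,r1:Add1,r2:3,r3:Mul2
cycle 7: CDB Add1=6; stall // r0:Add2,r1:6,r2:3,r3:Mul2
cycle 8: stall // r0:Add2,r1:6,r2:3,r3:Mul2
cycle 9: CDB Mul1=42; issue MUL r3<-Mul1 // r0:Add2,r1:6,r2:3,r3:Mul1
cycle 10: CDB Mul2=21; issue SUB r0<-Add1 // r0:Add1,r1:6,r2:3,r3:Mul1
cycle 11: issue SUB r0<-Add3 // r0:Add3,r1:6,r2:3,r3:Mul1
cycle 12: CDB Add2=28 // r0:Add3,r1:6,r2:3,r3:Mul1
cycle 13: - // r0:Add3,r1:6,r2:3,r3:Mul1
cycle 14: - // r0:Add3,r1:6,r2:3,r3:Mul1
cycle 15: CDB Mul1=126 // r0:Add3,r1:6,r2:3,r3:126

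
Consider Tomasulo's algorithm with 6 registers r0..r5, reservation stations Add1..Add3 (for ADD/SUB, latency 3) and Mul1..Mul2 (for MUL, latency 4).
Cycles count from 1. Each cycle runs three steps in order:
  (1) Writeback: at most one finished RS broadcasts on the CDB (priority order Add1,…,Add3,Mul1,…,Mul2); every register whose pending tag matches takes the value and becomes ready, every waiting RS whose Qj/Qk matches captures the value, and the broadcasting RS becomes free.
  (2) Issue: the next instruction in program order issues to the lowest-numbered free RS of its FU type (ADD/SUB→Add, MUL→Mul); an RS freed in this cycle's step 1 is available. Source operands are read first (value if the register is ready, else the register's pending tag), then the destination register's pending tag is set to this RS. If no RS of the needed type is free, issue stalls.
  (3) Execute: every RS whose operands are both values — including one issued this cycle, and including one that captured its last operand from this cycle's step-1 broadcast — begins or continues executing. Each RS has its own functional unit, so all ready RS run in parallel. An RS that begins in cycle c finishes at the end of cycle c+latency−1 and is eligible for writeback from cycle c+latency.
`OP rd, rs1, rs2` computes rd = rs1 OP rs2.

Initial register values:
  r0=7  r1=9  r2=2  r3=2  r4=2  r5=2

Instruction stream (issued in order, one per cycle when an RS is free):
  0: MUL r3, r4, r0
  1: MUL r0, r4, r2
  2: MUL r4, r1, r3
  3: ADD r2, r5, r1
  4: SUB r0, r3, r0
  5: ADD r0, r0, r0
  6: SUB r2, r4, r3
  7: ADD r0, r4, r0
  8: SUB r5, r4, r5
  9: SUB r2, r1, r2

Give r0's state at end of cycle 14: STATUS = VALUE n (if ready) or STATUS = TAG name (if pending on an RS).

STATUS = TAG Add2

c1: issue MUL r3<-Mul1 | r0:7,r1:9,r2:2,r3:Mul1,r4:2,r5:2
c2: issue MUL r0<-Mul2 | r0:Mul2,r1:9,r2:2,r3:Mul1,r4:2,r5:2
c3: stall | r0:Mul2,r1:9,r2:2,r3:Mul1,r4:2,r5:2
c4: stall | r0:Mul2,r1:9,r2:2,r3:Mul1,r4:2,r5:2
c5: CDB Mul1=14; issue MUL r4<-Mul1 | r0:Mul2,r1:9,r2:2,r3:14,r4:Mul1,r5:2
c6: CDB Mul2=4; issue ADD r2<-Add1 | r0:4,r1:9,r2:Add1,r3:14,r4:Mul1,r5:2
c7: issue SUB r0<-Add2 | r0:Add2,r1:9,r2:Add1,r3:14,r4:Mul1,r5:2
c8: issue ADD r0<-Add3 | r0:Add3,r1:9,r2:Add1,r3:14,r4:Mul1,r5:2
c9: CDB Add1=11; issue SUB r2<-Add1 | r0:Add3,r1:9,r2:Add1,r3:14,r4:Mul1,r5:2
c10: CDB Add2=10; issue ADD r0<-Add2 | r0:Add2,r1:9,r2:Add1,r3:14,r4:Mul1,r5:2
c11: CDB Mul1=126; stall | r0:Add2,r1:9,r2:Add1,r3:14,r4:126,r5:2
c12: stall | r0:Add2,r1:9,r2:Add1,r3:14,r4:126,r5:2
c13: CDB Add3=20; issue SUB r5<-Add3 | r0:Add2,r1:9,r2:Add1,r3:14,r4:126,r5:Add3
c14: CDB Add1=112; issue SUB r2<-Add1 | r0:Add2,r1:9,r2:Add1,r3:14,r4:126,r5:Add3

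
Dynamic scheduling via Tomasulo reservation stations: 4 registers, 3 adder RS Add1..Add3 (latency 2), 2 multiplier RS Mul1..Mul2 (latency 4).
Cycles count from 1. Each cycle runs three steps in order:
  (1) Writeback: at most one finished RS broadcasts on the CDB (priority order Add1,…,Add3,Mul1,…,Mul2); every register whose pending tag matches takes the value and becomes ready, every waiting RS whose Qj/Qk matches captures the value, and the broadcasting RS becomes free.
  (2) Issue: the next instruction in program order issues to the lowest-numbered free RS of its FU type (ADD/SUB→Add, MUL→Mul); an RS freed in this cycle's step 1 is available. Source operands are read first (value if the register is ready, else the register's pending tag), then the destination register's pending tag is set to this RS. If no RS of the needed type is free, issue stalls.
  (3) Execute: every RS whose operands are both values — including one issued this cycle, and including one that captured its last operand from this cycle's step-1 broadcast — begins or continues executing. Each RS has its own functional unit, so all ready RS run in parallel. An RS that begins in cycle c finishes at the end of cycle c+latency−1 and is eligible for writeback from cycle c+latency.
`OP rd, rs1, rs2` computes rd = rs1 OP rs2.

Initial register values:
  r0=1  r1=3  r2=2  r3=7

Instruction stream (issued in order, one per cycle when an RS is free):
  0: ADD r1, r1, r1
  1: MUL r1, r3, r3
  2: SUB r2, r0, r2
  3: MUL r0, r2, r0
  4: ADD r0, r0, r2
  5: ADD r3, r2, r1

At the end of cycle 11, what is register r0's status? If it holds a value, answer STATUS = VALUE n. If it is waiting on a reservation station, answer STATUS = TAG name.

STATUS = VALUE -2

  c1: issue ADD r1<-Add1  regs: r0:1,r1:Add1,r2:2,r3:7
  c2: issue MUL r1<-Mul1  regs: r0:1,r1:Mul1,r2:2,r3:7
  c3: CDB Add1=6; issue SUB r2<-Add1  regs: r0:1,r1:Mul1,r2:Add1,r3:7
  c4: issue MUL r0<-Mul2  regs: r0:Mul2,r1:Mul1,r2:Add1,r3:7
  c5: CDB Add1=-1; issue ADD r0<-Add1  regs: r0:Add1,r1:Mul1,r2:-1,r3:7
  c6: CDB Mul1=49; issue ADD r3<-Add2  regs: r0:Add1,r1:49,r2:-1,r3:Add2
  c7: -  regs: r0:Add1,r1:49,r2:-1,r3:Add2
  c8: CDB Add2=48  regs: r0:Add1,r1:49,r2:-1,r3:48
  c9: CDB Mul2=-1  regs: r0:Add1,r1:49,r2:-1,r3:48
  c10: -  regs: r0:Add1,r1:49,r2:-1,r3:48
  c11: CDB Add1=-2  regs: r0:-2,r1:49,r2:-1,r3:48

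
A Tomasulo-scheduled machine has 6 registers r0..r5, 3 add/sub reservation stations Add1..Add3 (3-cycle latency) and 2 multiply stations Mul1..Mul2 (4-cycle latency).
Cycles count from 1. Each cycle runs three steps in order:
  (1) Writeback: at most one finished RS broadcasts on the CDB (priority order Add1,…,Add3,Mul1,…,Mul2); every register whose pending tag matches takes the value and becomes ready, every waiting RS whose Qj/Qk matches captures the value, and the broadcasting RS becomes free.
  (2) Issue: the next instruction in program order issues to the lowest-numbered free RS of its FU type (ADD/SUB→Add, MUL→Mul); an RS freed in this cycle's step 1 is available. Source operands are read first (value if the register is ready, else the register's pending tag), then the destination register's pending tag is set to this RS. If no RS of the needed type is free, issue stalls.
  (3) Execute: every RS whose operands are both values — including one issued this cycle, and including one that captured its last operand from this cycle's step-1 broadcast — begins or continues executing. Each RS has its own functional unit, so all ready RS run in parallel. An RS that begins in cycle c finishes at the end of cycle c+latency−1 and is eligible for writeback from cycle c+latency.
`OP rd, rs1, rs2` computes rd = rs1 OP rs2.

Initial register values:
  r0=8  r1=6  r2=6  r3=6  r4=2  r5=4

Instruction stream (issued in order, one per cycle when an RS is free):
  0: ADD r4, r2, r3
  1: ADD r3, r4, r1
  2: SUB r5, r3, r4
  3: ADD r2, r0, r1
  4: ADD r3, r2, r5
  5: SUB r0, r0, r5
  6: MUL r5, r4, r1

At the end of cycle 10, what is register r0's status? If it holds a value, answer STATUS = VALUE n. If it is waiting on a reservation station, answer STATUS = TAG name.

STATUS = TAG Add2

cycle 1: issue ADD r4<-Add1 // r0:8,r1:6,r2:6,r3:6,r4:Add1,r5:4
cycle 2: issue ADD r3<-Add2 // r0:8,r1:6,r2:6,r3:Add2,r4:Add1,r5:4
cycle 3: issue SUB r5<-Add3 // r0:8,r1:6,r2:6,r3:Add2,r4:Add1,r5:Add3
cycle 4: CDB Add1=12; issue ADD r2<-Add1 // r0:8,r1:6,r2:Add1,r3:Add2,r4:12,r5:Add3
cycle 5: stall // r0:8,r1:6,r2:Add1,r3:Add2,r4:12,r5:Add3
cycle 6: stall // r0:8,r1:6,r2:Add1,r3:Add2,r4:12,r5:Add3
cycle 7: CDB Add1=14; issue ADD r3<-Add1 // r0:8,r1:6,r2:14,r3:Add1,r4:12,r5:Add3
cycle 8: CDB Add2=18; issue SUB r0<-Add2 // r0:Add2,r1:6,r2:14,r3:Add1,r4:12,r5:Add3
cycle 9: issue MUL r5<-Mul1 // r0:Add2,r1:6,r2:14,r3:Add1,r4:12,r5:Mul1
cycle 10: - // r0:Add2,r1:6,r2:14,r3:Add1,r4:12,r5:Mul1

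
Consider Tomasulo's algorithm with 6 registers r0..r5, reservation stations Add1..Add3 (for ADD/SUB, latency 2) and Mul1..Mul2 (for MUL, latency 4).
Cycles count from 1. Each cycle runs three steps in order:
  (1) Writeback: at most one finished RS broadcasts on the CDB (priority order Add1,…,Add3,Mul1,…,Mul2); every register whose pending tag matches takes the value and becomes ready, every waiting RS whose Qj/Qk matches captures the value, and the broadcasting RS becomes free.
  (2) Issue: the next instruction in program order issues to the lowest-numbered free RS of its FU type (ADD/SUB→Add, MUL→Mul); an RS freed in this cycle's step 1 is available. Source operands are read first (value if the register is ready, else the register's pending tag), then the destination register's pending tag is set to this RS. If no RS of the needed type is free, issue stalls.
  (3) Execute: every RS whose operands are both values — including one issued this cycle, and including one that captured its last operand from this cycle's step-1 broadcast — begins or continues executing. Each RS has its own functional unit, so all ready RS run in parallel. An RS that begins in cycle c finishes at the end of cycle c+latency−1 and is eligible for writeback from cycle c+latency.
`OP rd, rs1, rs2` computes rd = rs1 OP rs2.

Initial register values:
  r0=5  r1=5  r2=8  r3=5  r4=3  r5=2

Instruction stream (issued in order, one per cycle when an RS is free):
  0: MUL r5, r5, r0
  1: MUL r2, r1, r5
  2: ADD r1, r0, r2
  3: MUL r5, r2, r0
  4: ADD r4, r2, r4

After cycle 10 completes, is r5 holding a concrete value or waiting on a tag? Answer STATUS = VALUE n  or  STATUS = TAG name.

  c1: issue MUL r5<-Mul1  regs: r0:5,r1:5,r2:8,r3:5,r4:3,r5:Mul1
  c2: issue MUL r2<-Mul2  regs: r0:5,r1:5,r2:Mul2,r3:5,r4:3,r5:Mul1
  c3: issue ADD r1<-Add1  regs: r0:5,r1:Add1,r2:Mul2,r3:5,r4:3,r5:Mul1
  c4: stall  regs: r0:5,r1:Add1,r2:Mul2,r3:5,r4:3,r5:Mul1
  c5: CDB Mul1=10; issue MUL r5<-Mul1  regs: r0:5,r1:Add1,r2:Mul2,r3:5,r4:3,r5:Mul1
  c6: issue ADD r4<-Add2  regs: r0:5,r1:Add1,r2:Mul2,r3:5,r4:Add2,r5:Mul1
  c7: -  regs: r0:5,r1:Add1,r2:Mul2,r3:5,r4:Add2,r5:Mul1
  c8: -  regs: r0:5,r1:Add1,r2:Mul2,r3:5,r4:Add2,r5:Mul1
  c9: CDB Mul2=50  regs: r0:5,r1:Add1,r2:50,r3:5,r4:Add2,r5:Mul1
  c10: -  regs: r0:5,r1:Add1,r2:50,r3:5,r4:Add2,r5:Mul1

STATUS = TAG Mul1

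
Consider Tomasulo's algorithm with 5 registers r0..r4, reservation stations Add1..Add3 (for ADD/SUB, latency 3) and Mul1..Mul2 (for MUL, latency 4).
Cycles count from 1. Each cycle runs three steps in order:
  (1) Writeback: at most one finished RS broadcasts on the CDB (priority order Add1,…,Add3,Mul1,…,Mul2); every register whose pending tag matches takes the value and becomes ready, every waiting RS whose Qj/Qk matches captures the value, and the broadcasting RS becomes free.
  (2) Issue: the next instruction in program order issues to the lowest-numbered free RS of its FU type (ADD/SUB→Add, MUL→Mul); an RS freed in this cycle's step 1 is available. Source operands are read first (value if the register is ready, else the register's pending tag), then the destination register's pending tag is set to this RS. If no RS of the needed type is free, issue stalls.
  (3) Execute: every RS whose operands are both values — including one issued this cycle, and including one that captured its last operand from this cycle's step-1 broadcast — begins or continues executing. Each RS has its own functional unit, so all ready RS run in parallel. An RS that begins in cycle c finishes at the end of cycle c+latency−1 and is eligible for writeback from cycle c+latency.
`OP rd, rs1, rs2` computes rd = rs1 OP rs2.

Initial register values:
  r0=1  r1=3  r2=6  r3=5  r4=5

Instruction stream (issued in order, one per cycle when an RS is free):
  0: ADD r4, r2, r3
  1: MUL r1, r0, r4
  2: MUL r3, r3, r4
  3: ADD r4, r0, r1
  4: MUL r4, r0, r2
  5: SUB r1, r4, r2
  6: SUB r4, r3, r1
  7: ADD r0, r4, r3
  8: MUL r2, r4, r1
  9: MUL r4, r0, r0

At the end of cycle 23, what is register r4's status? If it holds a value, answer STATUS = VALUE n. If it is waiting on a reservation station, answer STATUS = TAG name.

  c1: issue ADD r4<-Add1  regs: r0:1,r1:3,r2:6,r3:5,r4:Add1
  c2: issue MUL r1<-Mul1  regs: r0:1,r1:Mul1,r2:6,r3:5,r4:Add1
  c3: issue MUL r3<-Mul2  regs: r0:1,r1:Mul1,r2:6,r3:Mul2,r4:Add1
  c4: CDB Add1=11; issue ADD r4<-Add1  regs: r0:1,r1:Mul1,r2:6,r3:Mul2,r4:Add1
  c5: stall  regs: r0:1,r1:Mul1,r2:6,r3:Mul2,r4:Add1
  c6: stall  regs: r0:1,r1:Mul1,r2:6,r3:Mul2,r4:Add1
  c7: stall  regs: r0:1,r1:Mul1,r2:6,r3:Mul2,r4:Add1
  c8: CDB Mul1=11; issue MUL r4<-Mul1  regs: r0:1,r1:11,r2:6,r3:Mul2,r4:Mul1
  c9: CDB Mul2=55; issue SUB r1<-Add2  regs: r0:1,r1:Add2,r2:6,r3:55,r4:Mul1
  c10: issue SUB r4<-Add3  regs: r0:1,r1:Add2,r2:6,r3:55,r4:Add3
  c11: CDB Add1=12; issue ADD r0<-Add1  regs: r0:Add1,r1:Add2,r2:6,r3:55,r4:Add3
  c12: CDB Mul1=6; issue MUL r2<-Mul1  regs: r0:Add1,r1:Add2,r2:Mul1,r3:55,r4:Add3
  c13: issue MUL r4<-Mul2  regs: r0:Add1,r1:Add2,r2:Mul1,r3:55,r4:Mul2
  c14: -  regs: r0:Add1,r1:Add2,r2:Mul1,r3:55,r4:Mul2
  c15: CDB Add2=0  regs: r0:Add1,r1:0,r2:Mul1,r3:55,r4:Mul2
  c16: -  regs: r0:Add1,r1:0,r2:Mul1,r3:55,r4:Mul2
  c17: -  regs: r0:Add1,r1:0,r2:Mul1,r3:55,r4:Mul2
  c18: CDB Add3=55  regs: r0:Add1,r1:0,r2:Mul1,r3:55,r4:Mul2
  c19: -  regs: r0:Add1,r1:0,r2:Mul1,r3:55,r4:Mul2
  c20: -  regs: r0:Add1,r1:0,r2:Mul1,r3:55,r4:Mul2
  c21: CDB Add1=110  regs: r0:110,r1:0,r2:Mul1,r3:55,r4:Mul2
  c22: CDB Mul1=0  regs: r0:110,r1:0,r2:0,r3:55,r4:Mul2
  c23: -  regs: r0:110,r1:0,r2:0,r3:55,r4:Mul2

STATUS = TAG Mul2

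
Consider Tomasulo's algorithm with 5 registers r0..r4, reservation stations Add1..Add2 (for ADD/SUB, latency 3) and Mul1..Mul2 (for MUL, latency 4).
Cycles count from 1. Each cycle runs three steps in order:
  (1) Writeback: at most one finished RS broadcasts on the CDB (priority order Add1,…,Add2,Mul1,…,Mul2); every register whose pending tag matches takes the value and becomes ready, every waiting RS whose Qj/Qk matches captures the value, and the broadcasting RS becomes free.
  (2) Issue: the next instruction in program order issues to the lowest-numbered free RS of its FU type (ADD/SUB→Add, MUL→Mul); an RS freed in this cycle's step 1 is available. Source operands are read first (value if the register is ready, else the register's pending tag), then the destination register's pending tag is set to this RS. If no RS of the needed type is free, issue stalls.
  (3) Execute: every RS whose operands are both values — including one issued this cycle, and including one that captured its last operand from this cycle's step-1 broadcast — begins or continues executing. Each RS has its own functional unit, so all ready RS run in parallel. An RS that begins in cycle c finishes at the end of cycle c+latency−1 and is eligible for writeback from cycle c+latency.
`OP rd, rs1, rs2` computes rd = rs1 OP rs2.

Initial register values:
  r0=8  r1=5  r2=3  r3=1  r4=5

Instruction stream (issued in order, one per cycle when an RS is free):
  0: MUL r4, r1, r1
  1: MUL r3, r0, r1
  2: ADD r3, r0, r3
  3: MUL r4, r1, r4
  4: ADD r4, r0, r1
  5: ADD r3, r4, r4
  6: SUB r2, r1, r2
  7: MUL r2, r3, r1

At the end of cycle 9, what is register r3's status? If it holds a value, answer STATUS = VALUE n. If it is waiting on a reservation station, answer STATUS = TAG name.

STATUS = TAG Add1

cycle 1: issue MUL r4<-Mul1 // r0:8,r1:5,r2:3,r3:1,r4:Mul1
cycle 2: issue MUL r3<-Mul2 // r0:8,r1:5,r2:3,r3:Mul2,r4:Mul1
cycle 3: issue ADD r3<-Add1 // r0:8,r1:5,r2:3,r3:Add1,r4:Mul1
cycle 4: stall // r0:8,r1:5,r2:3,r3:Add1,r4:Mul1
cycle 5: CDB Mul1=25; issue MUL r4<-Mul1 // r0:8,r1:5,r2:3,r3:Add1,r4:Mul1
cycle 6: CDB Mul2=40; issue ADD r4<-Add2 // r0:8,r1:5,r2:3,r3:Add1,r4:Add2
cycle 7: stall // r0:8,r1:5,r2:3,r3:Add1,r4:Add2
cycle 8: stall // r0:8,r1:5,r2:3,r3:Add1,r4:Add2
cycle 9: CDB Add1=48; issue ADD r3<-Add1 // r0:8,r1:5,r2:3,r3:Add1,r4:Add2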